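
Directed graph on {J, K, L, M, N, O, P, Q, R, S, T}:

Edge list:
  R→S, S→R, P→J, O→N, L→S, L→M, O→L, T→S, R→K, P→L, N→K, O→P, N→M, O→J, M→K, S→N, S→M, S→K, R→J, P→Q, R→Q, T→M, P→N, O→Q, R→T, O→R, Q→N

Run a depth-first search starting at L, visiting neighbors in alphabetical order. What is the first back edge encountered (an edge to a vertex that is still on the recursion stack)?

DFS from L (visiting neighbors in alphabetical order); mark gray on enter, black on exit:
L gray
  M gray
    K gray
    K black
  M black
  S gray
    S→K: K black — skip
    S→M: M black — skip
    N gray
      N→K: K black — skip
      N→M: M black — skip
    N black
    R gray
      J gray
      J black
      R→K: K black — skip
      Q gray
        Q→N: N black — skip
      Q black
      R→S: S is gray → back edge
First back edge: R → S.

R->S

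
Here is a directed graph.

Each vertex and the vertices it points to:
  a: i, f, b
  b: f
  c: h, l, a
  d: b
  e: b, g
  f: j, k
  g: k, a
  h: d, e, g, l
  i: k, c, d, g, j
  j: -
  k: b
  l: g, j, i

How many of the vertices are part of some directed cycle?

10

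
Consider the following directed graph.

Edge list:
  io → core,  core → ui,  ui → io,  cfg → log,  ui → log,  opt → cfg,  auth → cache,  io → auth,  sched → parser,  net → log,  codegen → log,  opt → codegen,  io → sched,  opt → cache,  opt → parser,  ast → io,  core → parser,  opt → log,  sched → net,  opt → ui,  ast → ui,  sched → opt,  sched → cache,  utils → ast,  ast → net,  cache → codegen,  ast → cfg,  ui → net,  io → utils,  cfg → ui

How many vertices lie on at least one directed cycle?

A vertex is on a directed cycle iff it belongs to a strongly connected component of size ≥ 2 (or has a self-loop).
The vertices on cycles are {io, ui, ast, cfg, opt, core, sched, utils} — 8 in total.

8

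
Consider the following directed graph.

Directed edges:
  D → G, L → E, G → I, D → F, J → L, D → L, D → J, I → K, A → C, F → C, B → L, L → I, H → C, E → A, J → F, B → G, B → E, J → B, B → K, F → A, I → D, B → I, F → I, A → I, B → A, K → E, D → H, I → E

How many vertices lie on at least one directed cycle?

A vertex is on a directed cycle iff it belongs to a strongly connected component of size ≥ 2 (or has a self-loop).
The vertices on cycles are {A, B, D, E, F, G, I, J, K, L} — 10 in total.

10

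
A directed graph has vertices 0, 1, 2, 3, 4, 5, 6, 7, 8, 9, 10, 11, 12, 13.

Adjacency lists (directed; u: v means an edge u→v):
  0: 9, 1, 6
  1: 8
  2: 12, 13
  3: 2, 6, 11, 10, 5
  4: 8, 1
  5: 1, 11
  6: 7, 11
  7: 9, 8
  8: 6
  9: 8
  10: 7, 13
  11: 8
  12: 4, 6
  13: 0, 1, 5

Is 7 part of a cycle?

7 is on a cycle iff 7 can reach itself via ≥1 edge.
7 → 8 → 6 → 7 — yes.

Yes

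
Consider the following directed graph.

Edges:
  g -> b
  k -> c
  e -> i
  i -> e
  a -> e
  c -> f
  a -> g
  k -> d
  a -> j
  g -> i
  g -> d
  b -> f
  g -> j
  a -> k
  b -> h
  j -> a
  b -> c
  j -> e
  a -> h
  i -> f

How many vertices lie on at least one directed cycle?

5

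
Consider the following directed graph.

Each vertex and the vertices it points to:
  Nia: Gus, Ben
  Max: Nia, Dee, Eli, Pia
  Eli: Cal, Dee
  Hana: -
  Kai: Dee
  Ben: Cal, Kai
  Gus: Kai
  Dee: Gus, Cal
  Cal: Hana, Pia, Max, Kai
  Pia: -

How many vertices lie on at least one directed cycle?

8

A vertex is on a directed cycle iff it belongs to a strongly connected component of size ≥ 2 (or has a self-loop).
The vertices on cycles are {Ben, Cal, Dee, Eli, Gus, Kai, Max, Nia} — 8 in total.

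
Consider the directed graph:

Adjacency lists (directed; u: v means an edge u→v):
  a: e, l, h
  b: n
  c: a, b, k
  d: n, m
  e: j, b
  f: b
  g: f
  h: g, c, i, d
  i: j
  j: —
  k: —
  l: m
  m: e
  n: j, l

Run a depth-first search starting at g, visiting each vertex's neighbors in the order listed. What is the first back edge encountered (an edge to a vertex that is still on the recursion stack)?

e→b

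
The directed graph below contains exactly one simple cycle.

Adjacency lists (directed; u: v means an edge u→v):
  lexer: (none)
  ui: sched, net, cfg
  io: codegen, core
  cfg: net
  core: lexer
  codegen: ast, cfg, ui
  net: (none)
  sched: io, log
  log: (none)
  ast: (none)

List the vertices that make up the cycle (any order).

io, ui, sched, codegen

DFS with gray/black marking from io:
io gray
  codegen gray
    ast gray
    ast black
    cfg gray
      net gray
      net black
    cfg black
    ui gray
      sched gray
        sched→io: io is gray → back edge
Back edge closes the cycle io → codegen → ui → sched → io; its vertices are {io, ui, sched, codegen}.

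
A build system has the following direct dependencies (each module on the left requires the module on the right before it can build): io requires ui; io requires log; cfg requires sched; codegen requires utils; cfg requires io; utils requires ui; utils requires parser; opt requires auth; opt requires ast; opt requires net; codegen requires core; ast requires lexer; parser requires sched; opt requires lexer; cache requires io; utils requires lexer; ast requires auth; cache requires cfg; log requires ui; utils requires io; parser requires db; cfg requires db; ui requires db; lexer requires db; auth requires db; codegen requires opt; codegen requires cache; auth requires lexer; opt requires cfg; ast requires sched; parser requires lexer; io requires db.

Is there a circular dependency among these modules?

DFS with white/gray/black marking, starting from ui:
ui gray
  db gray
  db black
ui black
log gray
  log→ui: ui black — skip
log black
net gray
net black
codegen gray
  core gray
  core black
  utils gray
    lexer gray
      lexer→db: db black — skip
    lexer black
    utils→ui: ui black — skip
    io gray
      io→db: db black — skip
      io→ui: ui black — skip
      io→log: log black — skip
    io black
    parser gray
      sched gray
      sched black
      parser→db: db black — skip
      parser→lexer: lexer black — skip
    parser black
  utils black
  opt gray
    opt→lexer: lexer black — skip
    ast gray
      ast→sched: sched black — skip
      ast→lexer: lexer black — skip
      auth gray
        auth→db: db black — skip
        auth→lexer: lexer black — skip
      auth black
    ast black
    opt→net: net black — skip
    opt→auth: auth black — skip
    cfg gray
      cfg→io: io black — skip
      cfg→sched: sched black — skip
      cfg→db: db black — skip
    cfg black
  opt black
  cache gray
    cache→io: io black — skip
    cache→cfg: cfg black — skip
  cache black
codegen black
Every edge goes to a white or black vertex — no back edge, so the graph is acyclic.

No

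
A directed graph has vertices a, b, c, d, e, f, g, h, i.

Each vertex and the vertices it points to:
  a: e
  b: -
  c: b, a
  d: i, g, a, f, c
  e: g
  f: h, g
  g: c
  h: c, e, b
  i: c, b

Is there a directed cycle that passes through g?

Yes

g is on a cycle iff g can reach itself via ≥1 edge.
g → c → a → e → g — yes.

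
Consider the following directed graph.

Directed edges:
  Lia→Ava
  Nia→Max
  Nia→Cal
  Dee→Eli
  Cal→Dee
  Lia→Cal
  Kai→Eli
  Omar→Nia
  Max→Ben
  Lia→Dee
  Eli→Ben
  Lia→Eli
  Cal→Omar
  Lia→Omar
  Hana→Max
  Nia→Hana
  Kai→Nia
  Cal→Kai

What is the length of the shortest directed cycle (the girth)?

For each vertex v, BFS finds the shortest path from v back to v.
The shortest such closed walk is Cal → Kai → Nia → Cal, length 3.

3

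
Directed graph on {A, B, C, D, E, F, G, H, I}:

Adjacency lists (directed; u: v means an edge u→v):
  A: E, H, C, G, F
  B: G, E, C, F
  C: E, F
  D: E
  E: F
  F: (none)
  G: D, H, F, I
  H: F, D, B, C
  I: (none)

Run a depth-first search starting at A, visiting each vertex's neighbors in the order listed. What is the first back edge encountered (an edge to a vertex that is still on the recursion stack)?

G->H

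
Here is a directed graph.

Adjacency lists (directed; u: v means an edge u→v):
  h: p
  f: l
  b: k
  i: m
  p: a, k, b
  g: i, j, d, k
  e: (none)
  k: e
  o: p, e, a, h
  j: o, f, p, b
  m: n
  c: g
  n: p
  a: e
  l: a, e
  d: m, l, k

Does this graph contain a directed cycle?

No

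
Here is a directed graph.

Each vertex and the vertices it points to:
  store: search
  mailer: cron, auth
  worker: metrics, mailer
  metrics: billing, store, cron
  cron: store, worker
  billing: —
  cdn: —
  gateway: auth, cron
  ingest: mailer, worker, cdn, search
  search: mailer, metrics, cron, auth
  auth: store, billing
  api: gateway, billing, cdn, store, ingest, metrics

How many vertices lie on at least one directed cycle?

A vertex is on a directed cycle iff it belongs to a strongly connected component of size ≥ 2 (or has a self-loop).
The vertices on cycles are {auth, cron, store, mailer, search, worker, metrics} — 7 in total.

7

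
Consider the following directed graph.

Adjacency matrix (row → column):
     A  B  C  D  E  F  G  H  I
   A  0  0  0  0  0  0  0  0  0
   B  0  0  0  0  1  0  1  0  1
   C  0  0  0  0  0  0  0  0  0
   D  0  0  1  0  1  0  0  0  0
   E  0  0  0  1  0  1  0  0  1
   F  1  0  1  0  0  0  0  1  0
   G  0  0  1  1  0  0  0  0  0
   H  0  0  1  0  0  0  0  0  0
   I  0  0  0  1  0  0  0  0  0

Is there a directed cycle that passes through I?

I is on a cycle iff I can reach itself via ≥1 edge.
I → D → E → I — yes.

Yes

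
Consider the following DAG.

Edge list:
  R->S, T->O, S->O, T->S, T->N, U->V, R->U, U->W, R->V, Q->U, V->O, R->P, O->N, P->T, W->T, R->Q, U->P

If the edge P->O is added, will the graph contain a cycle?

Adding P→O creates a cycle iff O can already reach P.
Explore from O: no path reaches P. The graph stays acyclic.

No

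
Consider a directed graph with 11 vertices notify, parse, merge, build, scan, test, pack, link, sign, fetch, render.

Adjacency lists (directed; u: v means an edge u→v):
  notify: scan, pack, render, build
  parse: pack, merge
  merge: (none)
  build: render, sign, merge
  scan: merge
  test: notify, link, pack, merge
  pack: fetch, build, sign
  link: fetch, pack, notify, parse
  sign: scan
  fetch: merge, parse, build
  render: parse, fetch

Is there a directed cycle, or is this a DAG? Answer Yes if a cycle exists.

Yes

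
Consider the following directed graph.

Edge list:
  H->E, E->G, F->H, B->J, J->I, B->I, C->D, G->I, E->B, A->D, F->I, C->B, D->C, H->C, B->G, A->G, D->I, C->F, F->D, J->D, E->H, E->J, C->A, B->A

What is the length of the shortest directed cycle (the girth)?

2

For each vertex v, BFS finds the shortest path from v back to v.
The shortest such closed walk is H → E → H, length 2.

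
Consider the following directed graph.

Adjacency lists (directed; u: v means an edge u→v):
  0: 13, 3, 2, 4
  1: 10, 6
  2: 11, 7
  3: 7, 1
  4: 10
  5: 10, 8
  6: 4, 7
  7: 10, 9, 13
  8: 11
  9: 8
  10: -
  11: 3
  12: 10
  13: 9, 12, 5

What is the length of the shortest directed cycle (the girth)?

5

For each vertex v, BFS finds the shortest path from v back to v.
The shortest such closed walk is 11 → 3 → 7 → 9 → 8 → 11, length 5.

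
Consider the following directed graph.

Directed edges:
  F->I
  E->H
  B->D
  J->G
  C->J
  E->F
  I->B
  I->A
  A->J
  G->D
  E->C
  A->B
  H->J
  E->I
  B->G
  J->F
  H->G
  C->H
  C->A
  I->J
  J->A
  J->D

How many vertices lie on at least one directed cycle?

A vertex is on a directed cycle iff it belongs to a strongly connected component of size ≥ 2 (or has a self-loop).
The vertices on cycles are {A, F, I, J} — 4 in total.

4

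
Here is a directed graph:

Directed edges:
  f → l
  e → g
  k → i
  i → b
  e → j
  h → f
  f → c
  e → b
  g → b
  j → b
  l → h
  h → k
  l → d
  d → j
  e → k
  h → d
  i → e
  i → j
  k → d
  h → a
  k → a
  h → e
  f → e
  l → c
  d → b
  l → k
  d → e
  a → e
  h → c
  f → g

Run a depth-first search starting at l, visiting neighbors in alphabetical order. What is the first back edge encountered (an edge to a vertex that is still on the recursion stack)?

DFS from l (visiting neighbors in alphabetical order); mark gray on enter, black on exit:
l gray
  c gray
  c black
  d gray
    b gray
    b black
    e gray
      e→b: b black — skip
      g gray
        g→b: b black — skip
      g black
      j gray
        j→b: b black — skip
      j black
      k gray
        a gray
          a→e: e is gray → back edge
First back edge: a → e.

a→e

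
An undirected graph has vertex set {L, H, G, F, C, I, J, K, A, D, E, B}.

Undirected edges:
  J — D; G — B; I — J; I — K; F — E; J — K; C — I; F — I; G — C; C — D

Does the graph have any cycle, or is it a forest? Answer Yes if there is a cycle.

DFS, tracking each vertex's parent; an edge to a visited non-parent vertex closes a cycle.
Start from G:
visit G (parent –)
  visit C (parent G)
    visit I (parent C)
      I–C: parent, skip
      visit K (parent I)
        K–I: parent, skip
        visit J (parent K)
          J–K: parent, skip
          visit D (parent J)
            D–C: C visited and ≠ parent → cycle
Cycle: C – I – K – J – D – C.

Yes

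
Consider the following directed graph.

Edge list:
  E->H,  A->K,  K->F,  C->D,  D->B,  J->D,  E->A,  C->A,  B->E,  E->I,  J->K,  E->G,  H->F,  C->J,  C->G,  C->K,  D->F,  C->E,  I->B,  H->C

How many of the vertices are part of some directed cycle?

A vertex is on a directed cycle iff it belongs to a strongly connected component of size ≥ 2 (or has a self-loop).
The vertices on cycles are {B, C, D, E, H, I, J} — 7 in total.

7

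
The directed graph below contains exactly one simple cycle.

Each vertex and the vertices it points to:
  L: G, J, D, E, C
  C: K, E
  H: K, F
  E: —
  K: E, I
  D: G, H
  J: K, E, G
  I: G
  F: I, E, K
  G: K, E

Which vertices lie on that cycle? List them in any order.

DFS with gray/black marking from I:
I gray
  G gray
    K gray
      E gray
      E black
      K→I: I is gray → back edge
Back edge closes the cycle I → G → K → I; its vertices are {G, I, K}.

G, I, K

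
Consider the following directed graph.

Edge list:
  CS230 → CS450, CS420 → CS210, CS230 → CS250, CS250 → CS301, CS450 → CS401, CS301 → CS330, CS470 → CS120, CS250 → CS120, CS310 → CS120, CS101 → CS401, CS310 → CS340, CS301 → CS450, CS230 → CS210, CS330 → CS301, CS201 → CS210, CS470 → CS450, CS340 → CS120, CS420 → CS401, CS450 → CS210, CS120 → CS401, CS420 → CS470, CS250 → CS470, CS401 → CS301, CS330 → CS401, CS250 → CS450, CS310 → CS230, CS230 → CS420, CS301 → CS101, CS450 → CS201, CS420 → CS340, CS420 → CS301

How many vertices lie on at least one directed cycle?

5

A vertex is on a directed cycle iff it belongs to a strongly connected component of size ≥ 2 (or has a self-loop).
The vertices on cycles are {CS101, CS301, CS330, CS401, CS450} — 5 in total.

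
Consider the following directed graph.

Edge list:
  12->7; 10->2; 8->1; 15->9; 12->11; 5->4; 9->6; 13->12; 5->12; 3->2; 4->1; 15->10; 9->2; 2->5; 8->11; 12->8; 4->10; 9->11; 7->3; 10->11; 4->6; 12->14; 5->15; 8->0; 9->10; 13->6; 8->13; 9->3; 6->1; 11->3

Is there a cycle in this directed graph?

DFS with white/gray/black marking, starting from 10:
10 gray
  2 gray
    5 gray
      4 gray
        4→10: 10 is gray → back edge
Back edge found, so a cycle exists: 10 → 2 → 5 → 4 → 10.

Yes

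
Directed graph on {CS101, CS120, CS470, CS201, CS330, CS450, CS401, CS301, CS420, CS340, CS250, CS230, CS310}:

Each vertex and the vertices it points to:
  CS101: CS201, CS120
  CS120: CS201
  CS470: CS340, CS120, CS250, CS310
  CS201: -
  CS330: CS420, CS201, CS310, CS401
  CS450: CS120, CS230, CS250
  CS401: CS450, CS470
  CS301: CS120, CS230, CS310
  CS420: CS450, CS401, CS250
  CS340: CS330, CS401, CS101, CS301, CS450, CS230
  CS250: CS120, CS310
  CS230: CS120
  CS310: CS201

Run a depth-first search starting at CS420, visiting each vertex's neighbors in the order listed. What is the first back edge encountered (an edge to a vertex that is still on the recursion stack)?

CS330->CS420

DFS from CS420 (visiting each vertex's neighbors in the order listed); mark gray on enter, black on exit:
CS420 gray
  CS450 gray
    CS120 gray
      CS201 gray
      CS201 black
    CS120 black
    CS230 gray
      CS230→CS120: CS120 black — skip
    CS230 black
    CS250 gray
      CS250→CS120: CS120 black — skip
      CS310 gray
        CS310→CS201: CS201 black — skip
      CS310 black
    CS250 black
  CS450 black
  CS401 gray
    CS401→CS450: CS450 black — skip
    CS470 gray
      CS340 gray
        CS330 gray
          CS330→CS420: CS420 is gray → back edge
First back edge: CS330 → CS420.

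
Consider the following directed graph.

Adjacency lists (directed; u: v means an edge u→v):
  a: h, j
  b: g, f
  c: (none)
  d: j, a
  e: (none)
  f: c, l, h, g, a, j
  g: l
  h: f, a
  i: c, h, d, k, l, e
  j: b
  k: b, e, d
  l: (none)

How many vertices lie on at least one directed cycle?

A vertex is on a directed cycle iff it belongs to a strongly connected component of size ≥ 2 (or has a self-loop).
The vertices on cycles are {a, b, f, h, j} — 5 in total.

5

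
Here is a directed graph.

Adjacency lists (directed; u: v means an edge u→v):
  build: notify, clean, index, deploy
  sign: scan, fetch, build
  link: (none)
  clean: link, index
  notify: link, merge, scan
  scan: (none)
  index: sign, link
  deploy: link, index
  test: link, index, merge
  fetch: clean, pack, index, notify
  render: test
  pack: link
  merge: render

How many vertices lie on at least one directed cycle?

10

A vertex is on a directed cycle iff it belongs to a strongly connected component of size ≥ 2 (or has a self-loop).
The vertices on cycles are {sign, test, build, clean, fetch, index, merge, deploy, notify, render} — 10 in total.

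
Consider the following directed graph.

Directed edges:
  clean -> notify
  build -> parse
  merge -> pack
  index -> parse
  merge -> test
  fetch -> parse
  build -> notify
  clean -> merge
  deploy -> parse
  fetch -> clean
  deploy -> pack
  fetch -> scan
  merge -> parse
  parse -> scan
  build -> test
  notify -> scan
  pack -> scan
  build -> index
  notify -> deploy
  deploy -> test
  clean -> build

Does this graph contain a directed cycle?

No

DFS with white/gray/black marking, starting from scan:
scan gray
scan black
parse gray
  parse→scan: scan black — skip
parse black
pack gray
  pack→scan: scan black — skip
pack black
notify gray
  notify→scan: scan black — skip
  deploy gray
    test gray
    test black
    deploy→pack: pack black — skip
    deploy→parse: parse black — skip
  deploy black
notify black
build gray
  build→test: test black — skip
  build→notify: notify black — skip
  index gray
    index→parse: parse black — skip
  index black
  build→parse: parse black — skip
build black
clean gray
  clean→notify: notify black — skip
  clean→build: build black — skip
  merge gray
    merge→pack: pack black — skip
    merge→test: test black — skip
    merge→parse: parse black — skip
  merge black
clean black
fetch gray
  fetch→parse: parse black — skip
  fetch→scan: scan black — skip
  fetch→clean: clean black — skip
fetch black
Every edge goes to a white or black vertex — no back edge, so the graph is acyclic.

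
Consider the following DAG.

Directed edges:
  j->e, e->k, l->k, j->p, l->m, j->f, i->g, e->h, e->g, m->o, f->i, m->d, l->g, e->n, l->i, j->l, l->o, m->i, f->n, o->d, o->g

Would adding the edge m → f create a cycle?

No

Adding m→f creates a cycle iff f can already reach m.
Explore from f: no path reaches m. The graph stays acyclic.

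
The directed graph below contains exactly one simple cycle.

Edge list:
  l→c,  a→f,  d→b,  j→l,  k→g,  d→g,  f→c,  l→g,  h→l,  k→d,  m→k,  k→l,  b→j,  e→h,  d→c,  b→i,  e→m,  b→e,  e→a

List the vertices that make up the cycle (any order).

DFS with gray/black marking from b:
b gray
  e gray
    m gray
      k gray
        g gray
        g black
        l gray
          l→g: g black — skip
          c gray
          c black
        l black
        d gray
          d→c: c black — skip
          d→g: g black — skip
          d→b: b is gray → back edge
Back edge closes the cycle b → e → m → k → d → b; its vertices are {b, d, e, k, m}.

b, d, e, k, m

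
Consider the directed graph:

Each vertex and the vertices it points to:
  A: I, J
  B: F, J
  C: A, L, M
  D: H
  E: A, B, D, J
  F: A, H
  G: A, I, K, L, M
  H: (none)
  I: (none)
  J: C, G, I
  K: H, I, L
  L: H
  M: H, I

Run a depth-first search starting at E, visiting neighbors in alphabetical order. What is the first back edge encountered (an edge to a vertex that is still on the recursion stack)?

DFS from E (visiting neighbors in alphabetical order); mark gray on enter, black on exit:
E gray
  A gray
    I gray
    I black
    J gray
      C gray
        C→A: A is gray → back edge
First back edge: C → A.

C→A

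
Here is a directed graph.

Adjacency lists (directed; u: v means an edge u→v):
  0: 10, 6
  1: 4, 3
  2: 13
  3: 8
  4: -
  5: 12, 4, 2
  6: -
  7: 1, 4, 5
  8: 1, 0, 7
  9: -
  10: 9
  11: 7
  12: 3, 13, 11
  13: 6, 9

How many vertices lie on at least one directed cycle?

7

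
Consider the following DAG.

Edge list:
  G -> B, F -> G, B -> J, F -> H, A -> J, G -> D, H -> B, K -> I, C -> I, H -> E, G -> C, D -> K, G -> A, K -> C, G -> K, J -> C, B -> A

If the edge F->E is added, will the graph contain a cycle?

No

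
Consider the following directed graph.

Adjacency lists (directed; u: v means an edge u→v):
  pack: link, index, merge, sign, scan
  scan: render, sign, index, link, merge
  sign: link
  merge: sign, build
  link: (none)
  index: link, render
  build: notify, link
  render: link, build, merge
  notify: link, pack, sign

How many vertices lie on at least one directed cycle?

A vertex is on a directed cycle iff it belongs to a strongly connected component of size ≥ 2 (or has a self-loop).
The vertices on cycles are {pack, scan, build, index, merge, notify, render} — 7 in total.

7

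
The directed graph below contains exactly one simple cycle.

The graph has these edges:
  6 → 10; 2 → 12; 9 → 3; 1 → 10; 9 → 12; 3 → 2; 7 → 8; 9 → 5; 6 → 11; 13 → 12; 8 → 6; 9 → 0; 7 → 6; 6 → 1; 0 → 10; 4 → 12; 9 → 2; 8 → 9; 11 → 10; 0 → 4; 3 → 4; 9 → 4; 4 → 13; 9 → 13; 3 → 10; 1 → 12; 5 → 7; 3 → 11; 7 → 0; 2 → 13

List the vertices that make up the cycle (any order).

DFS with gray/black marking from 5:
5 gray
  7 gray
    0 gray
      10 gray
      10 black
      4 gray
        12 gray
        12 black
        13 gray
          13→12: 12 black — skip
        13 black
      4 black
    0 black
    6 gray
      11 gray
        11→10: 10 black — skip
      11 black
      1 gray
        1→12: 12 black — skip
        1→10: 10 black — skip
      1 black
      6→10: 10 black — skip
    6 black
    8 gray
      8→6: 6 black — skip
      9 gray
        9→13: 13 black — skip
        9→5: 5 is gray → back edge
Back edge closes the cycle 5 → 7 → 8 → 9 → 5; its vertices are {5, 7, 8, 9}.

5, 7, 8, 9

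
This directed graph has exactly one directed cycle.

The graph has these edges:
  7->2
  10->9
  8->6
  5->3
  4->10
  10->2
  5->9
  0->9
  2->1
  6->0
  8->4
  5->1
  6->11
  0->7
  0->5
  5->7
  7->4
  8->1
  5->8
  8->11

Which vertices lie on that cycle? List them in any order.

DFS with gray/black marking from 5:
5 gray
  3 gray
  3 black
  9 gray
  9 black
  7 gray
    2 gray
      1 gray
      1 black
    2 black
    4 gray
      10 gray
        10→2: 2 black — skip
        10→9: 9 black — skip
      10 black
    4 black
  7 black
  5→1: 1 black — skip
  8 gray
    8→4: 4 black — skip
    11 gray
    11 black
    6 gray
      0 gray
        0→5: 5 is gray → back edge
Back edge closes the cycle 5 → 8 → 6 → 0 → 5; its vertices are {0, 5, 6, 8}.

0, 5, 6, 8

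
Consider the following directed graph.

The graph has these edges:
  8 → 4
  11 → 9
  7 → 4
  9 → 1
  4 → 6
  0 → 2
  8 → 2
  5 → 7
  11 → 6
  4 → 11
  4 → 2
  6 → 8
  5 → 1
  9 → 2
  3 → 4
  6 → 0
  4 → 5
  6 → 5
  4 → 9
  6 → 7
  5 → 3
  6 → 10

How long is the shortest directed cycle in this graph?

For each vertex v, BFS finds the shortest path from v back to v.
The shortest such closed walk is 4 → 5 → 7 → 4, length 3.

3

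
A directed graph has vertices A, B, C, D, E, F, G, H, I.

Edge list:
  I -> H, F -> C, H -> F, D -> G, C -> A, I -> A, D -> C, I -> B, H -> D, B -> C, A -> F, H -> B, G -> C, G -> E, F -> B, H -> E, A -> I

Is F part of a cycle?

Yes

F is on a cycle iff F can reach itself via ≥1 edge.
F → C → A → F — yes.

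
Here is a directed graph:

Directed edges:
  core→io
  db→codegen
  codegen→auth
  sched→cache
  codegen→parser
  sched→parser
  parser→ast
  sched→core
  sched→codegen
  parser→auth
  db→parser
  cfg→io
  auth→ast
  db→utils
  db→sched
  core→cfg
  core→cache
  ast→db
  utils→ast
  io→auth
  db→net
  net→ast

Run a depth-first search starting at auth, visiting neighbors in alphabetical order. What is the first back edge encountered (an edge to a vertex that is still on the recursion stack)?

codegen→auth

DFS from auth (visiting neighbors in alphabetical order); mark gray on enter, black on exit:
auth gray
  ast gray
    db gray
      codegen gray
        codegen→auth: auth is gray → back edge
First back edge: codegen → auth.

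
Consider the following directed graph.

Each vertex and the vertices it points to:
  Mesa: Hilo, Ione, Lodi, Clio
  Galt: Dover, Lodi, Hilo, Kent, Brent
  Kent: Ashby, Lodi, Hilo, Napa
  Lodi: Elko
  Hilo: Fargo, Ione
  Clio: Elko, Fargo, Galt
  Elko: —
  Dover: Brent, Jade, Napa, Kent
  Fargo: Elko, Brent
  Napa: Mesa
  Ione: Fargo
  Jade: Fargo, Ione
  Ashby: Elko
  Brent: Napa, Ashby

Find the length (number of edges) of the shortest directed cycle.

5

For each vertex v, BFS finds the shortest path from v back to v.
The shortest such closed walk is Clio → Fargo → Brent → Napa → Mesa → Clio, length 5.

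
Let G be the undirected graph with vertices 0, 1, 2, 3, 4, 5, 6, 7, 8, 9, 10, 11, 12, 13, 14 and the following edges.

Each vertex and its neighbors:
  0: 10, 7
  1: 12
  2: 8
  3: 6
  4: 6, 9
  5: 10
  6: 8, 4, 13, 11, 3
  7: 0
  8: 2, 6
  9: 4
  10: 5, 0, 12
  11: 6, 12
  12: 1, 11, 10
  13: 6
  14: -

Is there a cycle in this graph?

DFS, tracking each vertex's parent; an edge to a visited non-parent vertex closes a cycle.
Start from 7:
visit 7 (parent –)
  visit 0 (parent 7)
    visit 10 (parent 0)
      visit 5 (parent 10)
        5–10: parent, skip
      10–0: parent, skip
      visit 12 (parent 10)
        visit 1 (parent 12)
          1–12: parent, skip
        visit 11 (parent 12)
          visit 6 (parent 11)
            visit 8 (parent 6)
              visit 2 (parent 8)
                2–8: parent, skip
              8–6: parent, skip
            visit 4 (parent 6)
              4–6: parent, skip
              visit 9 (parent 4)
                9–4: parent, skip
            visit 13 (parent 6)
              13–6: parent, skip
            6–11: parent, skip
            visit 3 (parent 6)
              3–6: parent, skip
          11–12: parent, skip
        12–10: parent, skip
    0–7: parent, skip
visit 14 (parent –)
No non-parent visited neighbor found — the graph is a forest.

No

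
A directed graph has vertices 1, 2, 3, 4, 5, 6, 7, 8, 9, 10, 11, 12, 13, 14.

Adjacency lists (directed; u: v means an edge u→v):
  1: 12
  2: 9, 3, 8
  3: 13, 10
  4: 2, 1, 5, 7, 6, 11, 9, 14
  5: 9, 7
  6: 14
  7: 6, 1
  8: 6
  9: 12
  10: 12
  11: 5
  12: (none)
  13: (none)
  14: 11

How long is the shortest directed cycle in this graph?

For each vertex v, BFS finds the shortest path from v back to v.
The shortest such closed walk is 5 → 7 → 6 → 14 → 11 → 5, length 5.

5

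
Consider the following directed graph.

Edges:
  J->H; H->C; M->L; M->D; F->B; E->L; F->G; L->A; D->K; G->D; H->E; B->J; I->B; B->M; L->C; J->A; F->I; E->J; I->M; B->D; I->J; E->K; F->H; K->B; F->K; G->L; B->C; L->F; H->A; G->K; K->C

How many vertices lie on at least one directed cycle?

A vertex is on a directed cycle iff it belongs to a strongly connected component of size ≥ 2 (or has a self-loop).
The vertices on cycles are {B, D, E, F, G, H, I, J, K, L, M} — 11 in total.

11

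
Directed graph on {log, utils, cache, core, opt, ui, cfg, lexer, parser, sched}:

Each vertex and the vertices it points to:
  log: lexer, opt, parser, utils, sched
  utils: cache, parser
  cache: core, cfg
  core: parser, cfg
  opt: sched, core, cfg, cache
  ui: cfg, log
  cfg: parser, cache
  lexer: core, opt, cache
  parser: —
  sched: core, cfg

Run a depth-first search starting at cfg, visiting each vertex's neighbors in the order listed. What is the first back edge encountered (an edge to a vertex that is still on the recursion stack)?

DFS from cfg (visiting each vertex's neighbors in the order listed); mark gray on enter, black on exit:
cfg gray
  parser gray
  parser black
  cache gray
    core gray
      core→parser: parser black — skip
      core→cfg: cfg is gray → back edge
First back edge: core → cfg.

core→cfg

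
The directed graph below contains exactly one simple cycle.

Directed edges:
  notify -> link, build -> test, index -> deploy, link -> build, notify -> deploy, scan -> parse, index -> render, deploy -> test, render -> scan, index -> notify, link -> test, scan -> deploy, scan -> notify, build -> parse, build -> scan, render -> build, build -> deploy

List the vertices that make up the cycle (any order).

DFS with gray/black marking from notify:
notify gray
  deploy gray
    test gray
    test black
  deploy black
  link gray
    link→test: test black — skip
    build gray
      parse gray
      parse black
      build→test: test black — skip
      build→deploy: deploy black — skip
      scan gray
        scan→notify: notify is gray → back edge
Back edge closes the cycle notify → link → build → scan → notify; its vertices are {link, scan, build, notify}.

link, scan, build, notify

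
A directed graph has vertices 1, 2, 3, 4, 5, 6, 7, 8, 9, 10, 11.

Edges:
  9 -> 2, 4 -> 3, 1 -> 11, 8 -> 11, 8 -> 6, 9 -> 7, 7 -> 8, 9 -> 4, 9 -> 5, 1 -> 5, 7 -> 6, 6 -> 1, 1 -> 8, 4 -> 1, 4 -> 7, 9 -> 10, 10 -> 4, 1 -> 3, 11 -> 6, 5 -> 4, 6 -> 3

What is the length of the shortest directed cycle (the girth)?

For each vertex v, BFS finds the shortest path from v back to v.
The shortest such closed walk is 5 → 4 → 1 → 5, length 3.

3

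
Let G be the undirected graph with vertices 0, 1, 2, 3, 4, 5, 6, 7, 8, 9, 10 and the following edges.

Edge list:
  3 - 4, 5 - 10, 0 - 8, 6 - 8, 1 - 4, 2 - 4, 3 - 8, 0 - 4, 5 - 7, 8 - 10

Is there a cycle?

DFS, tracking each vertex's parent; an edge to a visited non-parent vertex closes a cycle.
Start from 1:
visit 1 (parent –)
  visit 4 (parent 1)
    visit 2 (parent 4)
      2–4: parent, skip
    visit 3 (parent 4)
      visit 8 (parent 3)
        visit 0 (parent 8)
          0–8: parent, skip
          0–4: 4 visited and ≠ parent → cycle
Cycle: 4 – 3 – 8 – 0 – 4.

Yes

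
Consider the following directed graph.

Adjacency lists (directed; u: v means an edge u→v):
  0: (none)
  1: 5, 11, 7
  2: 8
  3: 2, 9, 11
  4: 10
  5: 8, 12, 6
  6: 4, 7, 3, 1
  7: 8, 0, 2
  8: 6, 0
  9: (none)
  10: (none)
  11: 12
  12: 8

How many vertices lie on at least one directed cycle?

9

A vertex is on a directed cycle iff it belongs to a strongly connected component of size ≥ 2 (or has a self-loop).
The vertices on cycles are {1, 2, 3, 5, 6, 7, 8, 11, 12} — 9 in total.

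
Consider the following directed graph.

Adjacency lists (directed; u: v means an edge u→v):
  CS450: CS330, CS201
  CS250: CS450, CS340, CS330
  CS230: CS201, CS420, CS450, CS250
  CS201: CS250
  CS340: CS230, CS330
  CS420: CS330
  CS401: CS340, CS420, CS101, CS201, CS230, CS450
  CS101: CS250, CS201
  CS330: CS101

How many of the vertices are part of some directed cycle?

A vertex is on a directed cycle iff it belongs to a strongly connected component of size ≥ 2 (or has a self-loop).
The vertices on cycles are {CS101, CS201, CS230, CS250, CS330, CS340, CS420, CS450} — 8 in total.

8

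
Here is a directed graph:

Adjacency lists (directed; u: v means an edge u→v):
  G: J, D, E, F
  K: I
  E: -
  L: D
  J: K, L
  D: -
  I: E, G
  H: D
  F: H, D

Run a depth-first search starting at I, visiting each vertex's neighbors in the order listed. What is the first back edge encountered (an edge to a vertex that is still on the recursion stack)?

K->I

DFS from I (visiting each vertex's neighbors in the order listed); mark gray on enter, black on exit:
I gray
  E gray
  E black
  G gray
    J gray
      K gray
        K→I: I is gray → back edge
First back edge: K → I.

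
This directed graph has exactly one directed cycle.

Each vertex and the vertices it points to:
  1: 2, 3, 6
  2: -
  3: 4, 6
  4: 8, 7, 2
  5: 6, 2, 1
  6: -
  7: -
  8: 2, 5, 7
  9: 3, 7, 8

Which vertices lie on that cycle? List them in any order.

DFS with gray/black marking from 3:
3 gray
  4 gray
    8 gray
      2 gray
      2 black
      5 gray
        6 gray
        6 black
        5→2: 2 black — skip
        1 gray
          1→2: 2 black — skip
          1→3: 3 is gray → back edge
Back edge closes the cycle 3 → 4 → 8 → 5 → 1 → 3; its vertices are {1, 3, 4, 5, 8}.

1, 3, 4, 5, 8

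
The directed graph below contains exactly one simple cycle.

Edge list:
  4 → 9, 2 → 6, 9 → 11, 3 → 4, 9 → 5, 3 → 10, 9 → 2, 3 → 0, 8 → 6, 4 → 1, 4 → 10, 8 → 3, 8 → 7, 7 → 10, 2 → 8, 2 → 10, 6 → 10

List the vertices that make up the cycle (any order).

DFS with gray/black marking from 9:
9 gray
  2 gray
    8 gray
      6 gray
        10 gray
        10 black
      6 black
      3 gray
        3→10: 10 black — skip
        4 gray
          1 gray
          1 black
          4→10: 10 black — skip
          4→9: 9 is gray → back edge
Back edge closes the cycle 9 → 2 → 8 → 3 → 4 → 9; its vertices are {2, 3, 4, 8, 9}.

2, 3, 4, 8, 9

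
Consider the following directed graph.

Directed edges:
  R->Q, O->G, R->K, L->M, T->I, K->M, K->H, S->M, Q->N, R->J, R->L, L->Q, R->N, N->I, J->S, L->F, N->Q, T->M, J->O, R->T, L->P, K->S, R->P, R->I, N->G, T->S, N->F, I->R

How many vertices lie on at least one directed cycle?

6

A vertex is on a directed cycle iff it belongs to a strongly connected component of size ≥ 2 (or has a self-loop).
The vertices on cycles are {I, L, N, Q, R, T} — 6 in total.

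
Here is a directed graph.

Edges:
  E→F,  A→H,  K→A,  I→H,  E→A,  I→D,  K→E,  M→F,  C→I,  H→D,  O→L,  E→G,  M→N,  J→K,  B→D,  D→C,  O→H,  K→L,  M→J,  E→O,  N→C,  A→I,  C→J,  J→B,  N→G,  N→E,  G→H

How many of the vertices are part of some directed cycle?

A vertex is on a directed cycle iff it belongs to a strongly connected component of size ≥ 2 (or has a self-loop).
The vertices on cycles are {A, B, C, D, E, G, H, I, J, K, O} — 11 in total.

11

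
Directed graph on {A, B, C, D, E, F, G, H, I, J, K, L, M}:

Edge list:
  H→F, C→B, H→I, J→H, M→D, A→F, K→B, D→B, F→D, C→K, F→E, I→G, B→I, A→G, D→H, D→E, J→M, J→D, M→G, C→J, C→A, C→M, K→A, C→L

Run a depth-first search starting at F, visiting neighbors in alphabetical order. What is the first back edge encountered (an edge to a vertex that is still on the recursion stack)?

H->F

DFS from F (visiting neighbors in alphabetical order); mark gray on enter, black on exit:
F gray
  D gray
    B gray
      I gray
        G gray
        G black
      I black
    B black
    E gray
    E black
    H gray
      H→F: F is gray → back edge
First back edge: H → F.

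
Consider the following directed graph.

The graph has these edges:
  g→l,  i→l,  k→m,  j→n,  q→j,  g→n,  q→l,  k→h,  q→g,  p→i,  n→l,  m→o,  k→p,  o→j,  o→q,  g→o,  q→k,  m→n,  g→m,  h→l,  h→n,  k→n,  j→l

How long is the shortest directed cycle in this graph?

For each vertex v, BFS finds the shortest path from v back to v.
The shortest such closed walk is o → q → g → o, length 3.

3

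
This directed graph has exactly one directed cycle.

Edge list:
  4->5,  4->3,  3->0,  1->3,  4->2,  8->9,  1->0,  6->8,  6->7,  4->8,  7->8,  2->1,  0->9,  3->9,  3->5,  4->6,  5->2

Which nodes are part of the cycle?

1, 2, 3, 5

DFS with gray/black marking from 2:
2 gray
  1 gray
    0 gray
      9 gray
      9 black
    0 black
    3 gray
      3→9: 9 black — skip
      3→0: 0 black — skip
      5 gray
        5→2: 2 is gray → back edge
Back edge closes the cycle 2 → 1 → 3 → 5 → 2; its vertices are {1, 2, 3, 5}.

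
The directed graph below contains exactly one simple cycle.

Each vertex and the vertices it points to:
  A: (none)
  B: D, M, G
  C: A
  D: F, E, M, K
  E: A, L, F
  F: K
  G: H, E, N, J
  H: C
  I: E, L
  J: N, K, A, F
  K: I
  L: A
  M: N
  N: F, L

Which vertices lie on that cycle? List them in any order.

E, F, I, K

DFS with gray/black marking from E:
E gray
  A gray
  A black
  L gray
    L→A: A black — skip
  L black
  F gray
    K gray
      I gray
        I→E: E is gray → back edge
Back edge closes the cycle E → F → K → I → E; its vertices are {E, F, I, K}.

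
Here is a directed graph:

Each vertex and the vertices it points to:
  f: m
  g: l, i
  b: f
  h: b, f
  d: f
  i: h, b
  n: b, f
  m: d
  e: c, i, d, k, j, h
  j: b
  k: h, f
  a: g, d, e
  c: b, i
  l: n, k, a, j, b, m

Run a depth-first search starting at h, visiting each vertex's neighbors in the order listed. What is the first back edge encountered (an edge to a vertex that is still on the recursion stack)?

d→f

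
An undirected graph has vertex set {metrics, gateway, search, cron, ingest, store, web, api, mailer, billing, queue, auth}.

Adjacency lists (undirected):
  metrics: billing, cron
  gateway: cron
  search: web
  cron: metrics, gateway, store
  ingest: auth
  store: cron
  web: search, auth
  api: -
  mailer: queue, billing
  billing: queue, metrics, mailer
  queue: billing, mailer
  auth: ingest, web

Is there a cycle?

DFS, tracking each vertex's parent; an edge to a visited non-parent vertex closes a cycle.
Start from web:
visit web (parent –)
  visit search (parent web)
    search–web: parent, skip
  visit auth (parent web)
    visit ingest (parent auth)
      ingest–auth: parent, skip
    auth–web: parent, skip
visit metrics (parent –)
  visit billing (parent metrics)
    visit queue (parent billing)
      queue–billing: parent, skip
      visit mailer (parent queue)
        mailer–queue: parent, skip
        mailer–billing: billing visited and ≠ parent → cycle
Cycle: billing – queue – mailer – billing.

Yes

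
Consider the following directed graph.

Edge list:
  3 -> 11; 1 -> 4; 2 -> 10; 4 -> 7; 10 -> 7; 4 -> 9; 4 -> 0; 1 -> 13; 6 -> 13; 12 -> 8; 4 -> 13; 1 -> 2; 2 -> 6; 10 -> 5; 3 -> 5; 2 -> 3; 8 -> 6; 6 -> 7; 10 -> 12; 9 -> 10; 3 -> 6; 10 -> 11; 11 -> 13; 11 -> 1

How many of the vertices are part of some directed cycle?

A vertex is on a directed cycle iff it belongs to a strongly connected component of size ≥ 2 (or has a self-loop).
The vertices on cycles are {1, 2, 3, 4, 9, 10, 11} — 7 in total.

7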